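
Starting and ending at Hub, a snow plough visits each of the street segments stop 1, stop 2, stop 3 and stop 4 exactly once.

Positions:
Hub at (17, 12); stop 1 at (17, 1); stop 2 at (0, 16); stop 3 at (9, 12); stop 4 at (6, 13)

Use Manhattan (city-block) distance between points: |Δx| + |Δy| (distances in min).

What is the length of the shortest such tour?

Minimum total distance: 64 min.

Hub → stop 1 → stop 2 → stop 3 → stop 4 → Hub: 11+32+13+4+12 = 72
Hub → stop 1 → stop 2 → stop 4 → stop 3 → Hub: 11+32+9+4+8 = 64
Hub → stop 1 → stop 3 → stop 2 → stop 4 → Hub: 11+19+13+9+12 = 64
Hub → stop 1 → stop 3 → stop 4 → stop 2 → Hub: 11+19+4+9+21 = 64
Hub → stop 1 → stop 4 → stop 2 → stop 3 → Hub: 11+23+9+13+8 = 64
Hub → stop 1 → stop 4 → stop 3 → stop 2 → Hub: 11+23+4+13+21 = 72
Hub → stop 2 → stop 1 → stop 3 → stop 4 → Hub: 21+32+19+4+12 = 88
Hub → stop 2 → stop 1 → stop 4 → stop 3 → Hub: 21+32+23+4+8 = 88
Hub → stop 2 → stop 3 → stop 1 → stop 4 → Hub: 21+13+19+23+12 = 88
Hub → stop 2 → stop 4 → stop 1 → stop 3 → Hub: 21+9+23+19+8 = 80
Hub → stop 3 → stop 1 → stop 2 → stop 4 → Hub: 8+19+32+9+12 = 80
Hub → stop 3 → stop 2 → stop 1 → stop 4 → Hub: 8+13+32+23+12 = 88
The minimum is 64.
One optimal route: Hub → stop 1 → stop 2 → stop 4 → stop 3 → Hub (or its reverse).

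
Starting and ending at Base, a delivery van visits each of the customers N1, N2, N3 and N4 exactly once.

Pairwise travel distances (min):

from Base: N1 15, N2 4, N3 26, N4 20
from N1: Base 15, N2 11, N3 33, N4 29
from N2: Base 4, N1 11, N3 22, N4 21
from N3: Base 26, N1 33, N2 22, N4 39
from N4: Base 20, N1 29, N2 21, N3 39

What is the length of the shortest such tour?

Shortest round trip = 107 min.

There are 12 distinct closed tours to check (reversals are equivalent).
Base-N1-N2-N3-N4-Base: 15+11+22+39+20 = 107
Base-N1-N2-N4-N3-Base: 15+11+21+39+26 = 112
Base-N1-N3-N2-N4-Base: 15+33+22+21+20 = 111
Base-N1-N3-N4-N2-Base: 15+33+39+21+4 = 112
Base-N1-N4-N2-N3-Base: 15+29+21+22+26 = 113
Base-N1-N4-N3-N2-Base: 15+29+39+22+4 = 109
Base-N2-N1-N3-N4-Base: 4+11+33+39+20 = 107
Base-N2-N1-N4-N3-Base: 4+11+29+39+26 = 109
Base-N2-N3-N1-N4-Base: 4+22+33+29+20 = 108
Base-N2-N4-N1-N3-Base: 4+21+29+33+26 = 113
Base-N3-N1-N2-N4-Base: 26+33+11+21+20 = 111
Base-N3-N2-N1-N4-Base: 26+22+11+29+20 = 108
The minimum is 107.
One optimal route: Base → N1 → N2 → N3 → N4 → Base (or its reverse).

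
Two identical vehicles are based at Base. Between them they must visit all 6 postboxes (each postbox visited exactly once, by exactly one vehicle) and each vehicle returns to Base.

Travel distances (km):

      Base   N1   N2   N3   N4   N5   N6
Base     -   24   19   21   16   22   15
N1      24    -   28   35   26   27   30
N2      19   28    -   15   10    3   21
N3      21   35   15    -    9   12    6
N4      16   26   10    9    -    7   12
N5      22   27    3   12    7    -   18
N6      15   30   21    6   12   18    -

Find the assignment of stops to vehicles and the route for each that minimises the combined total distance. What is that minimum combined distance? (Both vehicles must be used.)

107 km — the smallest possible combined total.

Check every non-empty split of the stops between the two vehicles; for each half take its own optimal tour:
  {N1} + {N2, N3, N4, N5, N6}: 48 + 59 = 107
  {N2} + {N1, N3, N4, N5, N6}: 38 + 88 = 126
  {N1, N2} + {N3, N4, N5, N6}: 71 + 56 = 127
  {N3} + {N1, N2, N4, N5, N6}: 42 + 89 = 131
  {N1, N3} + {N2, N4, N5, N6}: 80 + 56 = 136
  {N2, N3} + {N1, N4, N5, N6}: 55 + 85 = 140
  … (31 splits in total)
Best: vehicle 1 Base → N1 → Base = 48; vehicle 2 Base → N2 → N5 → N4 → N3 → N6 → Base = 59; combined 107.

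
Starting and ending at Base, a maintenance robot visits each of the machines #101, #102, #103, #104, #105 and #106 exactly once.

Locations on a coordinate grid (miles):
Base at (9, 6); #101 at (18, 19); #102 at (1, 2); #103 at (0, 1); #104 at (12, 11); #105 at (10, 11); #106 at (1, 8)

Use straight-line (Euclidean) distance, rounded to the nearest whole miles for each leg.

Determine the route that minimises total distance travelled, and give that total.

Shortest round trip = 53 miles.

With 6 stops there are 6!/2 = 360 distinct round trips (a route and its reverse cost the same).
Base→#101→#102→#103→#104→#105→#106→Base: 16+24+1+16+2+9+8 = 76
Base→#101→#102→#103→#104→#106→#105→Base: 16+24+1+16+11+9+5 = 82
Base→#101→#102→#103→#105→#104→#106→Base: 16+24+1+14+2+11+8 = 76
Base→#101→#102→#103→#105→#106→#104→Base: 16+24+1+14+9+11+6 = 81
Base→#101→#102→#103→#106→#104→#105→Base: 16+24+1+7+11+2+5 = 66
Base→#101→#102→#103→#106→#105→#104→Base: 16+24+1+7+9+2+6 = 65
Base→#101→#102→#104→#103→#105→#106→Base: 16+24+14+16+14+9+8 = 101
Base→#101→#102→#104→#103→#106→#105→Base: 16+24+14+16+7+9+5 = 91
… (352 more)
Base→#102→#103→#106→#105→#101→#104→Base: 9+1+7+9+11+10+6 = 53  ← best
The minimum is 53.
One optimal route: Base → #102 → #103 → #106 → #105 → #101 → #104 → Base (or its reverse).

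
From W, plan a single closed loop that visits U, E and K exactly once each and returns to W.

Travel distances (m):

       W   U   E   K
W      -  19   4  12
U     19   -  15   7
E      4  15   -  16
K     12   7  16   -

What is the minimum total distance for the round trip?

W - U - E - K - W: 19+15+16+12 = 62
W - U - K - E - W: 19+7+16+4 = 46
W - E - U - K - W: 4+15+7+12 = 38
The minimum is 38.
One optimal route: W → E → U → K → W (or its reverse).

38 m — the shortest possible round trip.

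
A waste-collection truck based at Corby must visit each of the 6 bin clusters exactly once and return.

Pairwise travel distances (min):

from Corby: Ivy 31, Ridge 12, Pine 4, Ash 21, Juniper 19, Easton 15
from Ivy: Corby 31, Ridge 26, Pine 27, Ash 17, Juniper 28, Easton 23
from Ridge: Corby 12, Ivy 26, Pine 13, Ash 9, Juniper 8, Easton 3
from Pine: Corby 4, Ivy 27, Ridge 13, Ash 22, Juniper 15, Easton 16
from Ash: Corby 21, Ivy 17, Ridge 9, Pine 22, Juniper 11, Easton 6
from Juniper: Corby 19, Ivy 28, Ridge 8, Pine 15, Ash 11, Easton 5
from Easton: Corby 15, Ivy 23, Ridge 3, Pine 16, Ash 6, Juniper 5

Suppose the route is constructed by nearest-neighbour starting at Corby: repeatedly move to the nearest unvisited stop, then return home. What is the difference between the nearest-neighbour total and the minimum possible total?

From Corby: Pine=4, Ridge=12, Easton=15, Juniper=19, Ash=21, Ivy=31 → choose Pine (4).
From Pine: Ridge=13, Juniper=15, Easton=16, Ash=22, Ivy=27 → choose Ridge (13).
From Ridge: Easton=3, Juniper=8, Ash=9, Ivy=26 → choose Easton (3).
From Easton: Juniper=5, Ash=6, Ivy=23 → choose Juniper (5).
From Juniper: Ash=11, Ivy=28 → choose Ash (11).
From Ash: Ivy=17 → choose Ivy (17).
NN route Corby → Pine → Ridge → Easton → Juniper → Ash → Ivy → Corby costs 84.
Optimal: Corby → Ridge → Juniper → Easton → Ash → Ivy → Pine → Corby costs 79 (by enumerating all 360 distinct tours).
Excess = 84 − 79 = 5.

Excess over optimum: 5 min.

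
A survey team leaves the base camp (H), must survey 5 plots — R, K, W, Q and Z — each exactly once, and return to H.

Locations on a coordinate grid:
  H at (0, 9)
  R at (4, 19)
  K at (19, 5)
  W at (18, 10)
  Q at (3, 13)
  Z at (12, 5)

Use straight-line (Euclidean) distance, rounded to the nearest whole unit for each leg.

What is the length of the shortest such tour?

Minimum total distance: 53.

H - R - K - W - Q - Z - H: 11+21+5+15+12+13 = 77
H - R - K - W - Z - Q - H: 11+21+5+8+12+5 = 62
H - R - K - Q - W - Z - H: 11+21+18+15+8+13 = 86
H - R - K - Q - Z - W - H: 11+21+18+12+8+18 = 88
H - R - K - Z - W - Q - H: 11+21+7+8+15+5 = 67
H - R - K - Z - Q - W - H: 11+21+7+12+15+18 = 84
H - R - W - K - Q - Z - H: 11+17+5+18+12+13 = 76
H - R - W - K - Z - Q - H: 11+17+5+7+12+5 = 57
H - R - W - Q - K - Z - H: 11+17+15+18+7+13 = 81
H - R - W - Q - Z - K - H: 11+17+15+12+7+19 = 81
H - R - W - Z - K - Q - H: 11+17+8+7+18+5 = 66
H - R - W - Z - Q - K - H: 11+17+8+12+18+19 = 85
H - R - Q - K - W - Z - H: 11+6+18+5+8+13 = 61
H - R - Q - K - Z - W - H: 11+6+18+7+8+18 = 68
… (46 more)
H - Q - R - W - K - Z - H: 5+6+17+5+7+13 = 53  ← best
The minimum is 53.
One optimal route: H → Q → R → W → K → Z → H (or its reverse).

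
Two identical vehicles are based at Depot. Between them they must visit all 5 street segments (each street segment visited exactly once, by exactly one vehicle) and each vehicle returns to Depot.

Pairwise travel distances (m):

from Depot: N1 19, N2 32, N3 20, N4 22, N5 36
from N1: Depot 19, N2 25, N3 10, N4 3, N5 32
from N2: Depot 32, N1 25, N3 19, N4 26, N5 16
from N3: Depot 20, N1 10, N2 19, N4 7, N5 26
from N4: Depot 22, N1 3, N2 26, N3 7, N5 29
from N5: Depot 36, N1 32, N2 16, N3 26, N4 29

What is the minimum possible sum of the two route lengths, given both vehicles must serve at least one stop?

133 m — the smallest possible combined total.

There are 2^4 − 1 = 15 ways to divide the 5 stops into two non-empty groups. For each, the best each vehicle can do is its own shortest tour through its group:
  {N1} + {N2, N3, N4, N5}: 38 + 100 = 138
  {N2} + {N1, N3, N4, N5}: 64 + 91 = 155
  {N1, N2} + {N3, N4, N5}: 76 + 91 = 167
  {N3} + {N1, N2, N4, N5}: 40 + 99 = 139
  {N1, N3} + {N2, N4, N5}: 49 + 99 = 148
  {N2, N3} + {N1, N4, N5}: 71 + 87 = 158
  … (15 splits in total)
  {N1, N3, N4} + {N2, N5}: 49 + 84 = 133  ← best
Best: vehicle 1 Depot → N1 → N4 → N3 → Depot = 49; vehicle 2 Depot → N2 → N5 → Depot = 84; combined 133.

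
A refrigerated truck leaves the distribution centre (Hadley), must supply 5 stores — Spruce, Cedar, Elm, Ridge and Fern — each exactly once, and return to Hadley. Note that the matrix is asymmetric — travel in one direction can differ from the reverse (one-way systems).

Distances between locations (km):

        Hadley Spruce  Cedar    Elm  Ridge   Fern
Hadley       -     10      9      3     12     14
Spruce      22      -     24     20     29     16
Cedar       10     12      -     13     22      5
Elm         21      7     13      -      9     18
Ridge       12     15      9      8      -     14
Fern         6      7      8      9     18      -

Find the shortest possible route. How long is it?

Shortest round trip = 55 km.

Hadley - Spruce - Cedar - Elm - Ridge - Fern - Hadley: 10+24+13+9+14+6 = 76
Hadley - Spruce - Cedar - Elm - Fern - Ridge - Hadley: 10+24+13+18+18+12 = 95
Hadley - Spruce - Cedar - Ridge - Elm - Fern - Hadley: 10+24+22+8+18+6 = 88
Hadley - Spruce - Cedar - Ridge - Fern - Elm - Hadley: 10+24+22+14+9+21 = 100
Hadley - Spruce - Cedar - Fern - Elm - Ridge - Hadley: 10+24+5+9+9+12 = 69
Hadley - Spruce - Cedar - Fern - Ridge - Elm - Hadley: 10+24+5+18+8+21 = 86
Hadley - Spruce - Elm - Cedar - Ridge - Fern - Hadley: 10+20+13+22+14+6 = 85
Hadley - Spruce - Elm - Cedar - Fern - Ridge - Hadley: 10+20+13+5+18+12 = 78
Hadley - Spruce - Elm - Ridge - Cedar - Fern - Hadley: 10+20+9+9+5+6 = 59
Hadley - Spruce - Elm - Ridge - Fern - Cedar - Hadley: 10+20+9+14+8+10 = 71
Hadley - Spruce - Elm - Fern - Cedar - Ridge - Hadley: 10+20+18+8+22+12 = 90
Hadley - Spruce - Elm - Fern - Ridge - Cedar - Hadley: 10+20+18+18+9+10 = 85
Hadley - Spruce - Ridge - Cedar - Elm - Fern - Hadley: 10+29+9+13+18+6 = 85
Hadley - Spruce - Ridge - Cedar - Fern - Elm - Hadley: 10+29+9+5+9+21 = 83
… (106 more)
Hadley - Elm - Ridge - Cedar - Spruce - Fern - Hadley: 3+9+9+12+16+6 = 55  ← best
The minimum is 55.
One optimal route: Hadley → Elm → Ridge → Cedar → Spruce → Fern → Hadley.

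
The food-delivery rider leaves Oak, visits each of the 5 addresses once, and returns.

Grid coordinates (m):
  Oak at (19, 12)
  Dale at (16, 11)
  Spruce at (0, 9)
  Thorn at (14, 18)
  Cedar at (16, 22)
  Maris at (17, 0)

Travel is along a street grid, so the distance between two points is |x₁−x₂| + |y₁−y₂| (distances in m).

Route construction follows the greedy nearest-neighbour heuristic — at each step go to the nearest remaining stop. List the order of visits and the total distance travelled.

Nearest-neighbour total = 90 m; route Oak → Dale → Thorn → Cedar → Maris → Spruce → Oak.

From Oak: distances to unvisited — Dale=4, Thorn=11, Cedar=13, Maris=14, Spruce=22. Nearest is Dale (4).
From Dale: distances to unvisited — Thorn=9, Cedar=11, Maris=12, Spruce=18. Nearest is Thorn (9).
From Thorn: distances to unvisited — Cedar=6, Maris=21, Spruce=23. Nearest is Cedar (6).
From Cedar: distances to unvisited — Maris=23, Spruce=29. Nearest is Maris (23).
From Maris: distances to unvisited — Spruce=26. Nearest is Spruce (26).
Return Spruce→Oak: 22.
Total = 4 + 9 + 6 + 23 + 26 + 22 = 90.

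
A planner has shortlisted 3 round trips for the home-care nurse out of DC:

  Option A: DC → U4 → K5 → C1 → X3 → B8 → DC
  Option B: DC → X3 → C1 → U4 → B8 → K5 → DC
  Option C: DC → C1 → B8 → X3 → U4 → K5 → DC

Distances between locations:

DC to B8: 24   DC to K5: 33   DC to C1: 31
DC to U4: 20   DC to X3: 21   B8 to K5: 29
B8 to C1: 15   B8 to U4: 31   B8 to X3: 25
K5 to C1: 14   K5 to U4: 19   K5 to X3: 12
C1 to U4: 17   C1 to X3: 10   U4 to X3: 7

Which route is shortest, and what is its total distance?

112 — Option A is the shortest.

Option A: 20 + 19 + 14 + 10 + 25 + 24 = 112
Option B: 21 + 10 + 17 + 31 + 29 + 33 = 141
Option C: 31 + 15 + 25 + 7 + 19 + 33 = 130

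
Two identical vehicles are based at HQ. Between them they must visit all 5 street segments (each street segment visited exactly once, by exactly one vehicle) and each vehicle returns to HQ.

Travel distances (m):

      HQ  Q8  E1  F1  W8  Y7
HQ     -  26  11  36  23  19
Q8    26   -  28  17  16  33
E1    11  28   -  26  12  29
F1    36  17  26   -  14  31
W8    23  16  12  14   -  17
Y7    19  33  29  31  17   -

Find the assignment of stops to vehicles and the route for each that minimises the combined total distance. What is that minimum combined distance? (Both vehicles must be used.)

Check every non-empty split of the stops between the two vehicles; for each half take its own optimal tour:
  {Q8} + {E1, F1, W8, Y7}: 52 + 87 = 139
  {E1} + {Q8, F1, W8, Y7}: 22 + 93 = 115
  {Q8, E1} + {F1, W8, Y7}: 65 + 86 = 151
  {F1} + {Q8, E1, W8, Y7}: 72 + 91 = 163
  {Q8, F1} + {E1, W8, Y7}: 79 + 59 = 138
  {E1, F1} + {Q8, W8, Y7}: 73 + 78 = 151
  … (15 splits in total)
Best: vehicle 1 HQ → E1 → HQ = 22; vehicle 2 HQ → Q8 → F1 → W8 → Y7 → HQ = 93; combined 115.

Minimum combined distance: 115 m.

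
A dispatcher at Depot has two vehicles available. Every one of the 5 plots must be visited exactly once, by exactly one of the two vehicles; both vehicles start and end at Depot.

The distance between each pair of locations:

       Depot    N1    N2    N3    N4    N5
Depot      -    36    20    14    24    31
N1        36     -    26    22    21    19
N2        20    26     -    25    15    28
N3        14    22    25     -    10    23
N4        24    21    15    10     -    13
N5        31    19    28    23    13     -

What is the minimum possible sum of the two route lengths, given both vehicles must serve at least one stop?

There are 2^4 − 1 = 15 ways to divide the 5 stops into two non-empty groups. For each, the best each vehicle can do is its own shortest tour through its group:
  {N1} + {N2, N3, N4, N5}: 72 + 85 = 157
  {N2} + {N1, N3, N4, N5}: 40 + 92 = 132
  {N1, N2} + {N3, N4, N5}: 82 + 68 = 150
  {N3} + {N1, N2, N4, N5}: 28 + 102 = 130
  {N1, N3} + {N2, N4, N5}: 72 + 79 = 151
  {N2, N3} + {N1, N4, N5}: 59 + 92 = 151
  … (15 splits in total)
Best: vehicle 1 Depot → N3 → Depot = 28; vehicle 2 Depot → N2 → N1 → N5 → N4 → Depot = 102; combined 130.

130 — the smallest possible combined total.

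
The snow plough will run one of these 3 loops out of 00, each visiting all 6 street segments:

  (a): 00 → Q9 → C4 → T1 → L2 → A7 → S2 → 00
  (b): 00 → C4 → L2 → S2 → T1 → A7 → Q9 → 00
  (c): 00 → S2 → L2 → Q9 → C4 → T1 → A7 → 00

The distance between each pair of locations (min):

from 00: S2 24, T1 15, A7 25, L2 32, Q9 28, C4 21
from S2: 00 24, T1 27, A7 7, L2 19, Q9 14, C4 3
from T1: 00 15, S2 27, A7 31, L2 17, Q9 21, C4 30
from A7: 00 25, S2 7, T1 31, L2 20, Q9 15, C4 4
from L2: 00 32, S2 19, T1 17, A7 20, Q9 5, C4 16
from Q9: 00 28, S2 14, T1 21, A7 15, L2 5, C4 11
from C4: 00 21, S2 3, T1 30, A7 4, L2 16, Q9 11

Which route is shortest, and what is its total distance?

(a): 28 + 11 + 30 + 17 + 20 + 7 + 24 = 137
(b): 21 + 16 + 19 + 27 + 31 + 15 + 28 = 157
(c): 24 + 19 + 5 + 11 + 30 + 31 + 25 = 145

137 min — (a) is the shortest.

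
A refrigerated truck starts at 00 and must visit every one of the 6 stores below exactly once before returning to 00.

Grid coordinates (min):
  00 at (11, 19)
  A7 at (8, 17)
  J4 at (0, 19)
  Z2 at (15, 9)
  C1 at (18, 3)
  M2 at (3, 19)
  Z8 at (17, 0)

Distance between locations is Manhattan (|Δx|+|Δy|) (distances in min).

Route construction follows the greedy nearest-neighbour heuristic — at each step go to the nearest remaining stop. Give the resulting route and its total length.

78 min along 00 → A7 → M2 → J4 → Z2 → C1 → Z8 → 00.

From 00: distances to unvisited — A7=5, M2=8, J4=11, Z2=14, C1=23, Z8=25. Nearest is A7 (5).
From A7: distances to unvisited — M2=7, J4=10, Z2=15, C1=24, Z8=26. Nearest is M2 (7).
From M2: distances to unvisited — J4=3, Z2=22, C1=31, Z8=33. Nearest is J4 (3).
From J4: distances to unvisited — Z2=25, C1=34, Z8=36. Nearest is Z2 (25).
From Z2: distances to unvisited — C1=9, Z8=11. Nearest is C1 (9).
From C1: distances to unvisited — Z8=4. Nearest is Z8 (4).
Return Z8→00: 25.
Total = 5 + 7 + 3 + 25 + 9 + 4 + 25 = 78.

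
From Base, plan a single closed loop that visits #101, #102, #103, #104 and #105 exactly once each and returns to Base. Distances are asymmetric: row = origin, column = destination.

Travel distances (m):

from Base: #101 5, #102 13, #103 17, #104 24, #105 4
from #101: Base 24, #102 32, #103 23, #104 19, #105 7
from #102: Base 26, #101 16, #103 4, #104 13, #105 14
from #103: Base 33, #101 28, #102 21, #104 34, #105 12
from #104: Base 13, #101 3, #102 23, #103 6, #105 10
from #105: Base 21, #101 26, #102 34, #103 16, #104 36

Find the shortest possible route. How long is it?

Base → #101 → #102 → #103 → #104 → #105 → Base: 5+32+4+34+10+21 = 106
Base → #101 → #102 → #103 → #105 → #104 → Base: 5+32+4+12+36+13 = 102
Base → #101 → #102 → #104 → #103 → #105 → Base: 5+32+13+6+12+21 = 89
Base → #101 → #102 → #104 → #105 → #103 → Base: 5+32+13+10+16+33 = 109
Base → #101 → #102 → #105 → #103 → #104 → Base: 5+32+14+16+34+13 = 114
Base → #101 → #102 → #105 → #104 → #103 → Base: 5+32+14+36+6+33 = 126
Base → #101 → #103 → #102 → #104 → #105 → Base: 5+23+21+13+10+21 = 93
Base → #101 → #103 → #102 → #105 → #104 → Base: 5+23+21+14+36+13 = 112
Base → #101 → #103 → #104 → #102 → #105 → Base: 5+23+34+23+14+21 = 120
Base → #101 → #103 → #104 → #105 → #102 → Base: 5+23+34+10+34+26 = 132
Base → #101 → #103 → #105 → #102 → #104 → Base: 5+23+12+34+13+13 = 100
Base → #101 → #103 → #105 → #104 → #102 → Base: 5+23+12+36+23+26 = 125
Base → #101 → #104 → #102 → #103 → #105 → Base: 5+19+23+4+12+21 = 84
Base → #101 → #104 → #102 → #105 → #103 → Base: 5+19+23+14+16+33 = 110
… (106 more)
Base → #101 → #105 → #103 → #102 → #104 → Base: 5+7+16+21+13+13 = 75  ← best
The minimum is 75.
One optimal route: Base → #101 → #105 → #103 → #102 → #104 → Base.

75 m — the shortest possible round trip.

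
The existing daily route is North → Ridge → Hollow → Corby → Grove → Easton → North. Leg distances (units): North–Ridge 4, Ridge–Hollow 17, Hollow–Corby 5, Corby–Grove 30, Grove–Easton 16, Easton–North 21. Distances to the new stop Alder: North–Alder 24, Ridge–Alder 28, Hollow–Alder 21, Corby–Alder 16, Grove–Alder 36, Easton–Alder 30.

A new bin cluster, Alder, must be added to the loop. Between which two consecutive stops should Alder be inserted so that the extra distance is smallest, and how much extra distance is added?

+22 — insert Alder between Corby and Grove.

Insertion cost between consecutive stops i–j is d(i,Alder) + d(Alder,j) − d(i,j):
  between North and Ridge: 24 + 28 − 4 = 48
  between Ridge and Hollow: 28 + 21 − 17 = 32
  between Hollow and Corby: 21 + 16 − 5 = 32
  between Corby and Grove: 16 + 36 − 30 = 22
  between Grove and Easton: 36 + 30 − 16 = 50
  between Easton and North: 30 + 24 − 21 = 33
Cheapest insertion is between Corby and Grove, adding 22.
New total = 93 + 22 = 115.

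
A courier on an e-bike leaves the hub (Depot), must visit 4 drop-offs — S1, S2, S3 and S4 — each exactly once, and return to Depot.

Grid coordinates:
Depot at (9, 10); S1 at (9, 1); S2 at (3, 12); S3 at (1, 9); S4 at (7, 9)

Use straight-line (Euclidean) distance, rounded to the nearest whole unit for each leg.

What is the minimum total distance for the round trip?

Depot-S1-S2-S3-S4-Depot: 9+13+4+6+2 = 34
Depot-S1-S2-S4-S3-Depot: 9+13+5+6+8 = 41
Depot-S1-S3-S2-S4-Depot: 9+11+4+5+2 = 31
Depot-S1-S3-S4-S2-Depot: 9+11+6+5+6 = 37
Depot-S1-S4-S2-S3-Depot: 9+8+5+4+8 = 34
Depot-S1-S4-S3-S2-Depot: 9+8+6+4+6 = 33
Depot-S2-S1-S3-S4-Depot: 6+13+11+6+2 = 38
Depot-S2-S1-S4-S3-Depot: 6+13+8+6+8 = 41
Depot-S2-S3-S1-S4-Depot: 6+4+11+8+2 = 31
Depot-S2-S4-S1-S3-Depot: 6+5+8+11+8 = 38
Depot-S3-S1-S2-S4-Depot: 8+11+13+5+2 = 39
Depot-S3-S2-S1-S4-Depot: 8+4+13+8+2 = 35
The minimum is 31.
One optimal route: Depot → S1 → S3 → S2 → S4 → Depot (or its reverse).

31 — the shortest possible round trip.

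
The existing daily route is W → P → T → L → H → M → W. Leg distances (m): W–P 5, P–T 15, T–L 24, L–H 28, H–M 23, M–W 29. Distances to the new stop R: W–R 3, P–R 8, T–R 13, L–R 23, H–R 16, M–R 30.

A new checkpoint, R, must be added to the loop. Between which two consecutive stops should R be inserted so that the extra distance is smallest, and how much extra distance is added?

Insertion cost between consecutive stops i–j is d(i,R) + d(R,j) − d(i,j):
  between W and P: 3 + 8 − 5 = 6
  between P and T: 8 + 13 − 15 = 6
  between T and L: 13 + 23 − 24 = 12
  between L and H: 23 + 16 − 28 = 11
  between H and M: 16 + 30 − 23 = 23
  between M and W: 30 + 3 − 29 = 4
Cheapest insertion is between M and W, adding 4.
New total = 124 + 4 = 128.

+4 m — insert R between M and W.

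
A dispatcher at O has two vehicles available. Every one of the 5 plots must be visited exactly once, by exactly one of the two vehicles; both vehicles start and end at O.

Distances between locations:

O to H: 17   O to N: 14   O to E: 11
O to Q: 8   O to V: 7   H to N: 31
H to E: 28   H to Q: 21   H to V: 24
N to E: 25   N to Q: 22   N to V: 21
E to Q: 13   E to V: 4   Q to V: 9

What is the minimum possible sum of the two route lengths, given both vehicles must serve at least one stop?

Try each way of splitting the stops between the two vehicles (each non-empty) and, for each split, find the best tour for each vehicle:
  {H} + {N, E, Q, V}: 34 + 60 = 94
  {N} + {H, E, Q, V}: 28 + 62 = 90
  {H, N} + {E, Q, V}: 62 + 32 = 94
  {E} + {H, N, Q, V}: 22 + 82 = 104
  {H, E} + {N, Q, V}: 56 + 52 = 108
  {N, E} + {H, Q, V}: 50 + 54 = 104
  … (15 splits in total)
Best: vehicle 1 O → N → O = 28; vehicle 2 O → H → Q → E → V → O = 62; combined 90.

90 — the smallest possible combined total.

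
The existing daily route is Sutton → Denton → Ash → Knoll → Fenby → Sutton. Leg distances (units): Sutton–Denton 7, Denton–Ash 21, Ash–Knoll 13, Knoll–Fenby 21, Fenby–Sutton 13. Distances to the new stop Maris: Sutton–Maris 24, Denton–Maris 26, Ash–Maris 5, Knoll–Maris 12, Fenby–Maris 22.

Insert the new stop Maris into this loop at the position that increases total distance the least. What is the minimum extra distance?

Insertion cost between consecutive stops i–j is d(i,Maris) + d(Maris,j) − d(i,j):
  between Sutton and Denton: 24 + 26 − 7 = 43
  between Denton and Ash: 26 + 5 − 21 = 10
  between Ash and Knoll: 5 + 12 − 13 = 4
  between Knoll and Fenby: 12 + 22 − 21 = 13
  between Fenby and Sutton: 22 + 24 − 13 = 33
Cheapest insertion is between Ash and Knoll, adding 4.
New total = 75 + 4 = 79.

+4 — insert Maris between Ash and Knoll.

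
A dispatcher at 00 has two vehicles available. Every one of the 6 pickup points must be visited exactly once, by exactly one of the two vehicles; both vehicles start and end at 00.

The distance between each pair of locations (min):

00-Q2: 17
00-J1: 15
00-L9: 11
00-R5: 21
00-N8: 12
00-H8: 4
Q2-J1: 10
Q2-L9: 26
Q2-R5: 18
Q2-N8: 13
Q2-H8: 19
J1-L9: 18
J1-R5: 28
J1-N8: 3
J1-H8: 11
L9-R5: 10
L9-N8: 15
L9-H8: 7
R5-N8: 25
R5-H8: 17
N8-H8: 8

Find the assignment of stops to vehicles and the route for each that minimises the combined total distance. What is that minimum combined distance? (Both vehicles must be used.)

Check every non-empty split of the stops between the two vehicles; for each half take its own optimal tour:
  {Q2} + {J1, L9, R5, N8, H8}: 34 + 64 = 98
  {J1} + {Q2, L9, R5, N8, H8}: 30 + 64 = 94
  {Q2, J1} + {L9, R5, N8, H8}: 42 + 58 = 100
  {L9} + {Q2, J1, R5, N8, H8}: 22 + 64 = 86
  {Q2, L9} + {J1, R5, N8, H8}: 54 + 64 = 118
  {J1, L9} + {Q2, R5, N8, H8}: 44 + 64 = 108
  … (31 splits in total)
  {Q2, J1, L9, R5, N8} + {H8}: 64 + 8 = 72  ← best
Best: vehicle 1 00 → L9 → R5 → Q2 → J1 → N8 → 00 = 64; vehicle 2 00 → H8 → 00 = 8; combined 72.

Minimum combined distance: 72 min.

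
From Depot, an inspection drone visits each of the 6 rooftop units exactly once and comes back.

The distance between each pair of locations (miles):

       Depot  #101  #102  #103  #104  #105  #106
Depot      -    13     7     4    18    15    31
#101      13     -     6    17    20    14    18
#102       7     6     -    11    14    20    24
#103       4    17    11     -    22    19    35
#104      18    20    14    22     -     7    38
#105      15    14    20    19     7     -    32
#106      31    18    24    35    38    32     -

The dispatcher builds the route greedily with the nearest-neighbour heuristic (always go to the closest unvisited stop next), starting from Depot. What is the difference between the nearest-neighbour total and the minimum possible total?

15 miles longer than the optimal tour.

From Depot: #103=4, #102=7, #101=13, #105=15, #104=18, #106=31 → choose #103 (4).
From #103: #102=11, #101=17, #105=19, #104=22, #106=35 → choose #102 (11).
From #102: #101=6, #104=14, #105=20, #106=24 → choose #101 (6).
From #101: #105=14, #106=18, #104=20 → choose #105 (14).
From #105: #104=7, #106=32 → choose #104 (7).
From #104: #106=38 → choose #106 (38).
NN route Depot → #103 → #102 → #101 → #105 → #104 → #106 → Depot costs 111.
Optimal: Depot → #102 → #101 → #106 → #105 → #104 → #103 → Depot costs 96 (by enumerating all 360 distinct tours).
Excess = 111 − 96 = 15.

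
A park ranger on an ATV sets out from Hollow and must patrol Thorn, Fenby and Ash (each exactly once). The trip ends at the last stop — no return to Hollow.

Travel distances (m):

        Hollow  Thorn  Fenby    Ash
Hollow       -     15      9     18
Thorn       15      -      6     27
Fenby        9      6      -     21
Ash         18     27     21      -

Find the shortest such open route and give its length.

There are 3! = 6 possible orderings.
Hollow→Thorn→Fenby→Ash: 15+6+21 = 42
Hollow→Thorn→Ash→Fenby: 15+27+21 = 63
Hollow→Fenby→Thorn→Ash: 9+6+27 = 42
Hollow→Fenby→Ash→Thorn: 9+21+27 = 57
Hollow→Ash→Thorn→Fenby: 18+27+6 = 51
Hollow→Ash→Fenby→Thorn: 18+21+6 = 45
The minimum is 42.
One shortest path: Hollow → Thorn → Fenby → Ash.

Shortest open route: 42 m.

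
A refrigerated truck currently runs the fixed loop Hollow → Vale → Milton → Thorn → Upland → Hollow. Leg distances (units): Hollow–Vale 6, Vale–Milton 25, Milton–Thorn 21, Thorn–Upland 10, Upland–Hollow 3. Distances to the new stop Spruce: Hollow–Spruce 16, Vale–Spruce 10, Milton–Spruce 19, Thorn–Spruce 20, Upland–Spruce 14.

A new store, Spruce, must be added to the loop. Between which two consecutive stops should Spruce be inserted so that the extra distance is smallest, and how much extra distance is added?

Adding 4 by placing Spruce on the Vale–Milton leg.

Insertion cost between consecutive stops i–j is d(i,Spruce) + d(Spruce,j) − d(i,j):
  between Hollow and Vale: 16 + 10 − 6 = 20
  between Vale and Milton: 10 + 19 − 25 = 4
  between Milton and Thorn: 19 + 20 − 21 = 18
  between Thorn and Upland: 20 + 14 − 10 = 24
  between Upland and Hollow: 14 + 16 − 3 = 27
Cheapest insertion is between Vale and Milton, adding 4.
New total = 65 + 4 = 69.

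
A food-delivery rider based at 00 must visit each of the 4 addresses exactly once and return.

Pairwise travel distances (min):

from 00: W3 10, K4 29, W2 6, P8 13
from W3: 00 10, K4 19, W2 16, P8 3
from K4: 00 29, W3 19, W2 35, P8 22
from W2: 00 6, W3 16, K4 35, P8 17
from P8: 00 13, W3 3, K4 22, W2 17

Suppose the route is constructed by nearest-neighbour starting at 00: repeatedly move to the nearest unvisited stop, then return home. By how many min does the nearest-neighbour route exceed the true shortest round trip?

2 min longer than the optimal tour.

00: W2=6, W3=10, P8=13, K4=29 ⇒ W2
W2: W3=16, P8=17, K4=35 ⇒ W3
W3: P8=3, K4=19 ⇒ P8
P8: K4=22 ⇒ K4
NN route 00 → W2 → W3 → P8 → K4 → 00 costs 76.
Optimal: 00 → W3 → K4 → P8 → W2 → 00 costs 74 (by enumerating all 12 distinct tours).
Excess = 76 − 74 = 2.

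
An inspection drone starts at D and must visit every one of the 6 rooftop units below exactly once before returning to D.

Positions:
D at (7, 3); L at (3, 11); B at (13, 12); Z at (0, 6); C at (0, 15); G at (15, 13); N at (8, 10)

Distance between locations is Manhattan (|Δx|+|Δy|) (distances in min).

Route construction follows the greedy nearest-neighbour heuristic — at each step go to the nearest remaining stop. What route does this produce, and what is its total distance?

Total distance 70 min via the nearest-neighbour route D → N → L → C → Z → B → G → D.

D → [N:8 / Z:10 / L:12 / B:15 / G:18 / C:19] → N (8)
N → [L:6 / B:7 / G:10 / Z:12 / C:13] → L (6)
L → [C:7 / Z:8 / B:11 / G:14] → C (7)
C → [Z:9 / B:16 / G:17] → Z (9)
Z → [B:19 / G:22] → B (19)
B → [G:3] → G (3)
Return G→D: 18.
Total = 8 + 6 + 7 + 9 + 19 + 3 + 18 = 70.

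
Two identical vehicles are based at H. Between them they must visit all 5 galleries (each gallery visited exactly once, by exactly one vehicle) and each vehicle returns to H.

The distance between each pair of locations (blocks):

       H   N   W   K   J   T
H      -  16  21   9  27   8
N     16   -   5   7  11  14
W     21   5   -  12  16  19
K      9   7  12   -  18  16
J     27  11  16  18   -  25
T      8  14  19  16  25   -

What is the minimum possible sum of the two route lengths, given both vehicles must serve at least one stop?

80 blocks — the smallest possible combined total.

Try each way of splitting the stops between the two vehicles (each non-empty) and, for each split, find the best tour for each vehicle:
  {N} + {W, K, J, T}: 32 + 70 = 102
  {W} + {N, K, J, T}: 42 + 60 = 102
  {N, W} + {K, J, T}: 42 + 60 = 102
  {K} + {N, W, J, T}: 18 + 70 = 88
  {N, K} + {W, J, T}: 32 + 70 = 102
  {W, K} + {N, J, T}: 42 + 60 = 102
  … (15 splits in total)
  {N, W, K, J} + {T}: 64 + 16 = 80  ← best
Best: vehicle 1 H → N → W → J → K → H = 64; vehicle 2 H → T → H = 16; combined 80.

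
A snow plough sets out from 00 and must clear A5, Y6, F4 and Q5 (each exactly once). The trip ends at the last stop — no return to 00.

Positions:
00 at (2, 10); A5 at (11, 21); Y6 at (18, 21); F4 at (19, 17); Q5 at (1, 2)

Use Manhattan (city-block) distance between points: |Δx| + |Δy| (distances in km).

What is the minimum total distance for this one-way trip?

Minimum one-way distance = 50 km.

There are 4! = 24 possible orderings.
00 - A5 - Y6 - F4 - Q5: 20+7+5+33 = 65
00 - A5 - Y6 - Q5 - F4: 20+7+36+33 = 96
00 - A5 - F4 - Y6 - Q5: 20+12+5+36 = 73
00 - A5 - F4 - Q5 - Y6: 20+12+33+36 = 101
00 - A5 - Q5 - Y6 - F4: 20+29+36+5 = 90
00 - A5 - Q5 - F4 - Y6: 20+29+33+5 = 87
00 - Y6 - A5 - F4 - Q5: 27+7+12+33 = 79
00 - Y6 - A5 - Q5 - F4: 27+7+29+33 = 96
00 - Y6 - F4 - A5 - Q5: 27+5+12+29 = 73
00 - Y6 - F4 - Q5 - A5: 27+5+33+29 = 94
00 - Y6 - Q5 - A5 - F4: 27+36+29+12 = 104
00 - Y6 - Q5 - F4 - A5: 27+36+33+12 = 108
00 - F4 - A5 - Y6 - Q5: 24+12+7+36 = 79
00 - F4 - A5 - Q5 - Y6: 24+12+29+36 = 101
… (10 more)
00 - Q5 - A5 - Y6 - F4: 9+29+7+5 = 50  ← best
The minimum is 50.
One shortest path: 00 → Q5 → A5 → Y6 → F4.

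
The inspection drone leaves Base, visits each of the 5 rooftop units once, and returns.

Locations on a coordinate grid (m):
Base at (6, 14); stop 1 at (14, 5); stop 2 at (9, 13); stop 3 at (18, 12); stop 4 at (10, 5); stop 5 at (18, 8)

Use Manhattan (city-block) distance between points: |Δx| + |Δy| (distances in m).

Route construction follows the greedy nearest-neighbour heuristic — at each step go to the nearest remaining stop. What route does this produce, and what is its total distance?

42 m along Base → stop 2 → stop 4 → stop 1 → stop 5 → stop 3 → Base.

Base → [stop 2:4 / stop 4:13 / stop 3:14 / stop 1:17 / stop 5:18] → stop 2 (4)
stop 2 → [stop 4:9 / stop 3:10 / stop 1:13 / stop 5:14] → stop 4 (9)
stop 4 → [stop 1:4 / stop 5:11 / stop 3:15] → stop 1 (4)
stop 1 → [stop 5:7 / stop 3:11] → stop 5 (7)
stop 5 → [stop 3:4] → stop 3 (4)
Return stop 3→Base: 14.
Total = 4 + 9 + 4 + 7 + 4 + 14 = 42.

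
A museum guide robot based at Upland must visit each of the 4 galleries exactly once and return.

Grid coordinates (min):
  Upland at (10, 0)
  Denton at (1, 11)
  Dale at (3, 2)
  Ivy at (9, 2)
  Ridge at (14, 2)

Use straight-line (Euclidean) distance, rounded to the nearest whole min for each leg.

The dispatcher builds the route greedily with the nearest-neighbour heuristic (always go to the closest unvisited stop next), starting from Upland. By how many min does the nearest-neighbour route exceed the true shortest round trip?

Excess over optimum: 4 min.

From Upland: Ivy=2, Ridge=4, Dale=7, Denton=14 → choose Ivy (2).
From Ivy: Ridge=5, Dale=6, Denton=12 → choose Ridge (5).
From Ridge: Dale=11, Denton=16 → choose Dale (11).
From Dale: Denton=9 → choose Denton (9).
NN route Upland → Ivy → Ridge → Dale → Denton → Upland costs 41.
Optimal: Upland → Dale → Denton → Ivy → Ridge → Upland costs 37 (by enumerating all 12 distinct tours).
Excess = 41 − 37 = 4.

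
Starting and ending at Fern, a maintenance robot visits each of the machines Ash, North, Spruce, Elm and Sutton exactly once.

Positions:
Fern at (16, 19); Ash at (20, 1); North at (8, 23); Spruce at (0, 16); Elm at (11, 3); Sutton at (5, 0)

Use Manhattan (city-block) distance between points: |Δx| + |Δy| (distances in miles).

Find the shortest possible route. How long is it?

Fern→Ash→North→Spruce→Elm→Sutton→Fern: 22+34+15+24+9+30 = 134
Fern→Ash→North→Spruce→Sutton→Elm→Fern: 22+34+15+21+9+21 = 122
Fern→Ash→North→Elm→Spruce→Sutton→Fern: 22+34+23+24+21+30 = 154
Fern→Ash→North→Elm→Sutton→Spruce→Fern: 22+34+23+9+21+19 = 128
Fern→Ash→North→Sutton→Spruce→Elm→Fern: 22+34+26+21+24+21 = 148
Fern→Ash→North→Sutton→Elm→Spruce→Fern: 22+34+26+9+24+19 = 134
Fern→Ash→Spruce→North→Elm→Sutton→Fern: 22+35+15+23+9+30 = 134
Fern→Ash→Spruce→North→Sutton→Elm→Fern: 22+35+15+26+9+21 = 128
Fern→Ash→Spruce→Elm→North→Sutton→Fern: 22+35+24+23+26+30 = 160
Fern→Ash→Spruce→Elm→Sutton→North→Fern: 22+35+24+9+26+12 = 128
Fern→Ash→Spruce→Sutton→North→Elm→Fern: 22+35+21+26+23+21 = 148
Fern→Ash→Spruce→Sutton→Elm→North→Fern: 22+35+21+9+23+12 = 122
Fern→Ash→Elm→North→Spruce→Sutton→Fern: 22+11+23+15+21+30 = 122
Fern→Ash→Elm→North→Sutton→Spruce→Fern: 22+11+23+26+21+19 = 122
… (46 more)
Fern→Ash→Elm→Sutton→Spruce→North→Fern: 22+11+9+21+15+12 = 90  ← best
The minimum is 90.
One optimal route: Fern → Ash → Elm → Sutton → Spruce → North → Fern (or its reverse).

90 miles — the shortest possible round trip.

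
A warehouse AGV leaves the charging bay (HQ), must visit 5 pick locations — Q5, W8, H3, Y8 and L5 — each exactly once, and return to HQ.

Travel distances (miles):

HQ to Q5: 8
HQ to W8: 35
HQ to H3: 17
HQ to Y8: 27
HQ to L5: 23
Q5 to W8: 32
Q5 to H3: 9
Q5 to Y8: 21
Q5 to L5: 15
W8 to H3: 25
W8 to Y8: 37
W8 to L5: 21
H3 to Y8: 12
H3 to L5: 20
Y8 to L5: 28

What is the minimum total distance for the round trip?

With 5 stops there are 5!/2 = 60 distinct round trips (a route and its reverse cost the same).
HQ→Q5→W8→H3→Y8→L5→HQ: 8+32+25+12+28+23 = 128
HQ→Q5→W8→H3→L5→Y8→HQ: 8+32+25+20+28+27 = 140
HQ→Q5→W8→Y8→H3→L5→HQ: 8+32+37+12+20+23 = 132
HQ→Q5→W8→Y8→L5→H3→HQ: 8+32+37+28+20+17 = 142
HQ→Q5→W8→L5→H3→Y8→HQ: 8+32+21+20+12+27 = 120
HQ→Q5→W8→L5→Y8→H3→HQ: 8+32+21+28+12+17 = 118
HQ→Q5→H3→W8→Y8→L5→HQ: 8+9+25+37+28+23 = 130
HQ→Q5→H3→W8→L5→Y8→HQ: 8+9+25+21+28+27 = 118
HQ→Q5→H3→Y8→W8→L5→HQ: 8+9+12+37+21+23 = 110
HQ→Q5→H3→Y8→L5→W8→HQ: 8+9+12+28+21+35 = 113
HQ→Q5→H3→L5→W8→Y8→HQ: 8+9+20+21+37+27 = 122
HQ→Q5→H3→L5→Y8→W8→HQ: 8+9+20+28+37+35 = 137
HQ→Q5→Y8→W8→H3→L5→HQ: 8+21+37+25+20+23 = 134
HQ→Q5→Y8→W8→L5→H3→HQ: 8+21+37+21+20+17 = 124
… (46 more)
HQ→Q5→L5→W8→H3→Y8→HQ: 8+15+21+25+12+27 = 108  ← best
The minimum is 108.
One optimal route: HQ → Q5 → L5 → W8 → H3 → Y8 → HQ (or its reverse).

Minimum total distance: 108 miles.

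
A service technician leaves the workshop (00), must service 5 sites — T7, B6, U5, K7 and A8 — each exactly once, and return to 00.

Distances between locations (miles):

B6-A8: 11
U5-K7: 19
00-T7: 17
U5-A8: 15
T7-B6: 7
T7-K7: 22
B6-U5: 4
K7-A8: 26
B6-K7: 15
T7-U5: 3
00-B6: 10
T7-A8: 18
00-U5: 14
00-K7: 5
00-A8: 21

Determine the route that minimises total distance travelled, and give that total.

66 miles — the shortest possible round trip.

With 5 stops there are 5!/2 = 60 distinct round trips (a route and its reverse cost the same).
00 - T7 - B6 - U5 - K7 - A8 - 00: 17+7+4+19+26+21 = 94
00 - T7 - B6 - U5 - A8 - K7 - 00: 17+7+4+15+26+5 = 74
00 - T7 - B6 - K7 - U5 - A8 - 00: 17+7+15+19+15+21 = 94
00 - T7 - B6 - K7 - A8 - U5 - 00: 17+7+15+26+15+14 = 94
00 - T7 - B6 - A8 - U5 - K7 - 00: 17+7+11+15+19+5 = 74
00 - T7 - B6 - A8 - K7 - U5 - 00: 17+7+11+26+19+14 = 94
00 - T7 - U5 - B6 - K7 - A8 - 00: 17+3+4+15+26+21 = 86
00 - T7 - U5 - B6 - A8 - K7 - 00: 17+3+4+11+26+5 = 66
00 - T7 - U5 - K7 - B6 - A8 - 00: 17+3+19+15+11+21 = 86
00 - T7 - U5 - K7 - A8 - B6 - 00: 17+3+19+26+11+10 = 86
00 - T7 - U5 - A8 - B6 - K7 - 00: 17+3+15+11+15+5 = 66
00 - T7 - U5 - A8 - K7 - B6 - 00: 17+3+15+26+15+10 = 86
00 - T7 - K7 - B6 - U5 - A8 - 00: 17+22+15+4+15+21 = 94
00 - T7 - K7 - B6 - A8 - U5 - 00: 17+22+15+11+15+14 = 94
… (46 more)
The minimum is 66.
One optimal route: 00 → T7 → U5 → B6 → A8 → K7 → 00 (or its reverse).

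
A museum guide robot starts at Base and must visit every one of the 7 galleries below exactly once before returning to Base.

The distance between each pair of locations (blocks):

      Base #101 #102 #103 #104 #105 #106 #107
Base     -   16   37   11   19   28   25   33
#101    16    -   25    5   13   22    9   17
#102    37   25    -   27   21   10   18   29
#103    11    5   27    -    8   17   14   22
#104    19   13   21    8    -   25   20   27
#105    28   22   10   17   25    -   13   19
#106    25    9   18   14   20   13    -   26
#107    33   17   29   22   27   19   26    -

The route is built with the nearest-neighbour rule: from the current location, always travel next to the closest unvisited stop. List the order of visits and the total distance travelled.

129 blocks along Base → #103 → #101 → #106 → #105 → #102 → #104 → #107 → Base.

Base → [#103:11 / #101:16 / #104:19 / #106:25 / #105:28 / #107:33 / #102:37] → #103 (11)
#103 → [#101:5 / #104:8 / #106:14 / #105:17 / #107:22 / #102:27] → #101 (5)
#101 → [#106:9 / #104:13 / #107:17 / #105:22 / #102:25] → #106 (9)
#106 → [#105:13 / #102:18 / #104:20 / #107:26] → #105 (13)
#105 → [#102:10 / #107:19 / #104:25] → #102 (10)
#102 → [#104:21 / #107:29] → #104 (21)
#104 → [#107:27] → #107 (27)
Return #107→Base: 33.
Total = 11 + 5 + 9 + 13 + 10 + 21 + 27 + 33 = 129.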